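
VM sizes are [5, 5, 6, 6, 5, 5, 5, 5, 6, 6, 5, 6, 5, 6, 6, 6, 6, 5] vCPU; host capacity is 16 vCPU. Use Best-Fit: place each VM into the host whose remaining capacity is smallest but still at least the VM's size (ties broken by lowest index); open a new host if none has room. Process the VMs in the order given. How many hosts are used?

7

5 vCPU → host 1 (remaining 11 vCPU)
5 vCPU → host 1 (remaining 6 vCPU)
6 vCPU → host 1 (remaining 0 vCPU)
6 vCPU → host 2 (remaining 10 vCPU)
5 vCPU → host 2 (remaining 5 vCPU)
5 vCPU → host 2 (remaining 0 vCPU)
5 vCPU → host 3 (remaining 11 vCPU)
5 vCPU → host 3 (remaining 6 vCPU)
6 vCPU → host 3 (remaining 0 vCPU)
6 vCPU → host 4 (remaining 10 vCPU)
5 vCPU → host 4 (remaining 5 vCPU)
6 vCPU → host 5 (remaining 10 vCPU)
5 vCPU → host 4 (remaining 0 vCPU)
6 vCPU → host 5 (remaining 4 vCPU)
6 vCPU → host 6 (remaining 10 vCPU)
6 vCPU → host 6 (remaining 4 vCPU)
6 vCPU → host 7 (remaining 10 vCPU)
5 vCPU → host 7 (remaining 5 vCPU)
Final hosts: [5,5,6] [6,5,5] [5,5,6] [6,5,5] [6,6] [6,6] [6,5].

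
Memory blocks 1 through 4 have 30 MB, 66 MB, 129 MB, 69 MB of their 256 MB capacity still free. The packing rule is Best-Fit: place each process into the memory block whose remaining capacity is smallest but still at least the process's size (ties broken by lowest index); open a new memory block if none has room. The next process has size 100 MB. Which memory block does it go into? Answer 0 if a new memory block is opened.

3

Memory blocks with room: memory block 3 (129 MB).
Tightest fit is memory block 3 with 129 MB free.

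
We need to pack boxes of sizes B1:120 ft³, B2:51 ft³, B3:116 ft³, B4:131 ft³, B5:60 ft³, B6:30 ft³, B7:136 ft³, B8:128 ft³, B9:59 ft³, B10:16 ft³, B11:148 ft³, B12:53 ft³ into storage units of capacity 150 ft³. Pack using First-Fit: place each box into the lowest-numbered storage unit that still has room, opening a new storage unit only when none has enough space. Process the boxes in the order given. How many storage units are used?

Put B1 (120 ft³) in storage unit 1; 30 ft³ remain.
Put B2 (51 ft³) in storage unit 2; 99 ft³ remain.
Put B3 (116 ft³) in storage unit 3; 34 ft³ remain.
Put B4 (131 ft³) in storage unit 4; 19 ft³ remain.
Put B5 (60 ft³) in storage unit 2; 39 ft³ remain.
Put B6 (30 ft³) in storage unit 1; 0 ft³ remain.
Put B7 (136 ft³) in storage unit 5; 14 ft³ remain.
Put B8 (128 ft³) in storage unit 6; 22 ft³ remain.
Put B9 (59 ft³) in storage unit 7; 91 ft³ remain.
Put B10 (16 ft³) in storage unit 2; 23 ft³ remain.
Put B11 (148 ft³) in storage unit 8; 2 ft³ remain.
Put B12 (53 ft³) in storage unit 7; 38 ft³ remain.

8 storage units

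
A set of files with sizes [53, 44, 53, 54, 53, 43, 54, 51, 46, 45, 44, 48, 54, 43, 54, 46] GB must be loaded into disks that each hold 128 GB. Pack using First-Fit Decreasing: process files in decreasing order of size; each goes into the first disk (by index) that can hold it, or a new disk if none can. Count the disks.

8

Sorted descending: 54, 54, 54, 54, 53, 53, 53, 51, 48, 46, 46, 45, 44, 44, 43, 43.
disk 1: place 54 GB, 74 GB left
disk 1: place 54 GB, 20 GB left
disk 2: place 54 GB, 74 GB left
disk 2: place 54 GB, 20 GB left
disk 3: place 53 GB, 75 GB left
disk 3: place 53 GB, 22 GB left
disk 4: place 53 GB, 75 GB left
disk 4: place 51 GB, 24 GB left
disk 5: place 48 GB, 80 GB left
disk 5: place 46 GB, 34 GB left
disk 6: place 46 GB, 82 GB left
disk 6: place 45 GB, 37 GB left
disk 7: place 44 GB, 84 GB left
disk 7: place 44 GB, 40 GB left
disk 8: place 43 GB, 85 GB left
disk 8: place 43 GB, 42 GB left
Final disks: [54,54] [54,54] [53,53] [53,51] [48,46] [46,45] [44,44] [43,43].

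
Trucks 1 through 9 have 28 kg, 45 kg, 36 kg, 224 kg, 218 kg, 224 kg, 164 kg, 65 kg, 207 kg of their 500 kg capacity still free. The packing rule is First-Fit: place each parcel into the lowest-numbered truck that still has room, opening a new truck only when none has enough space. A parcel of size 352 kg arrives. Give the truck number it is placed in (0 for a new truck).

0

No truck has ≥ 352 kg free, so a new truck is opened.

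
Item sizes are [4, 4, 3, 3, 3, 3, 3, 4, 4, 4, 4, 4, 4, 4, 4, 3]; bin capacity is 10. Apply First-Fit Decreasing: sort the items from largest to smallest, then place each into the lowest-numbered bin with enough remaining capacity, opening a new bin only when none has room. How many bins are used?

Sorted descending: 4, 4, 4, 4, 4, 4, 4, 4, 4, 4, 3, 3, 3, 3, 3, 3.
4 → bin 1 (remaining 6)
4 → bin 1 (remaining 2)
4 → bin 2 (remaining 6)
4 → bin 2 (remaining 2)
4 → bin 3 (remaining 6)
4 → bin 3 (remaining 2)
4 → bin 4 (remaining 6)
4 → bin 4 (remaining 2)
4 → bin 5 (remaining 6)
4 → bin 5 (remaining 2)
3 → bin 6 (remaining 7)
3 → bin 6 (remaining 4)
3 → bin 6 (remaining 1)
3 → bin 7 (remaining 7)
3 → bin 7 (remaining 4)
3 → bin 7 (remaining 1)
Final bins: [4,4] [4,4] [4,4] [4,4] [4,4] [3,3,3] [3,3,3].

7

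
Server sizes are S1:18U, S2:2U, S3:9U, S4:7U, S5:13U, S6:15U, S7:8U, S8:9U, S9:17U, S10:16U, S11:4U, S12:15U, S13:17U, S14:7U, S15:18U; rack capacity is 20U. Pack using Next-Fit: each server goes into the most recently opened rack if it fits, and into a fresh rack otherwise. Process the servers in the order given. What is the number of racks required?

Put S1 (18U) in rack 1; 2U remain.
Put S2 (2U) in rack 1; 0U remain.
Put S3 (9U) in rack 2; 11U remain.
Put S4 (7U) in rack 2; 4U remain.
Put S5 (13U) in rack 3; 7U remain.
Put S6 (15U) in rack 4; 5U remain.
Put S7 (8U) in rack 5; 12U remain.
Put S8 (9U) in rack 5; 3U remain.
Put S9 (17U) in rack 6; 3U remain.
Put S10 (16U) in rack 7; 4U remain.
Put S11 (4U) in rack 7; 0U remain.
Put S12 (15U) in rack 8; 5U remain.
Put S13 (17U) in rack 9; 3U remain.
Put S14 (7U) in rack 10; 13U remain.
Put S15 (18U) in rack 11; 2U remain.

11 racks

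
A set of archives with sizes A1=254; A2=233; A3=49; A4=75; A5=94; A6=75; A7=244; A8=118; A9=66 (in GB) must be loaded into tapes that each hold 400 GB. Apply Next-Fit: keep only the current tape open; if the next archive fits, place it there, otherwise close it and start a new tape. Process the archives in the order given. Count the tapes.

5 tapes

A1 (254 GB) → tape 1 (remaining 146 GB)
A2 (233 GB) → tape 2 (remaining 167 GB)
A3 (49 GB) → tape 2 (remaining 118 GB)
A4 (75 GB) → tape 2 (remaining 43 GB)
A5 (94 GB) → tape 3 (remaining 306 GB)
A6 (75 GB) → tape 3 (remaining 231 GB)
A7 (244 GB) → tape 4 (remaining 156 GB)
A8 (118 GB) → tape 4 (remaining 38 GB)
A9 (66 GB) → tape 5 (remaining 334 GB)
Final tapes: [254] [233,49,75] [94,75] [244,118] [66].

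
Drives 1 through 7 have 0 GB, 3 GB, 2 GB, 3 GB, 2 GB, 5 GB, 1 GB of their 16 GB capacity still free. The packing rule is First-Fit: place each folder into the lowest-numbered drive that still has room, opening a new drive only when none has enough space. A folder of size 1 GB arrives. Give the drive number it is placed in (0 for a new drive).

2

Drives with room: drive 2 (3 GB), drive 3 (2 GB), drive 4 (3 GB), drive 5 (2 GB), drive 6 (5 GB), drive 7 (1 GB).
The first with room is drive 2.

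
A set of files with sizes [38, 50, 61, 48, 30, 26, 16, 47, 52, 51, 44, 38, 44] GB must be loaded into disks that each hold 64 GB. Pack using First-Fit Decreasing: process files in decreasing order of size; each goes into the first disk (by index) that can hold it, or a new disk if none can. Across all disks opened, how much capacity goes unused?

Sorted descending: 61, 52, 51, 50, 48, 47, 44, 44, 38, 38, 30, 26, 16.
Put 61 GB in disk 1; 3 GB remain.
Put 52 GB in disk 2; 12 GB remain.
Put 51 GB in disk 3; 13 GB remain.
Put 50 GB in disk 4; 14 GB remain.
Put 48 GB in disk 5; 16 GB remain.
Put 47 GB in disk 6; 17 GB remain.
Put 44 GB in disk 7; 20 GB remain.
Put 44 GB in disk 8; 20 GB remain.
Put 38 GB in disk 9; 26 GB remain.
Put 38 GB in disk 10; 26 GB remain.
Put 30 GB in disk 11; 34 GB remain.
Put 26 GB in disk 9; 0 GB remain.
Put 16 GB in disk 5; 0 GB remain.
11 disks × 64 GB = 704 GB; used 545 GB; unused 159 GB.

159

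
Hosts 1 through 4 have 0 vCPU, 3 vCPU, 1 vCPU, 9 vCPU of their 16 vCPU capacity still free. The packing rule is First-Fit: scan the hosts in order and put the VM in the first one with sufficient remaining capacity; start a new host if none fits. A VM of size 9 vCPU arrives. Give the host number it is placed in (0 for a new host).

4

Hosts with room: host 4 (9 vCPU).
The first with room is host 4.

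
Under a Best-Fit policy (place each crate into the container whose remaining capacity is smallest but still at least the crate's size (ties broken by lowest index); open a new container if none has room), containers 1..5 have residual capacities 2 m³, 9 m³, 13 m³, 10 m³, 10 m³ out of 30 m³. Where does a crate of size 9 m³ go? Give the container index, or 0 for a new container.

2

Containers with room: container 2 (9 m³), container 3 (13 m³), container 4 (10 m³), container 5 (10 m³).
Tightest fit is container 2 with 9 m³ free.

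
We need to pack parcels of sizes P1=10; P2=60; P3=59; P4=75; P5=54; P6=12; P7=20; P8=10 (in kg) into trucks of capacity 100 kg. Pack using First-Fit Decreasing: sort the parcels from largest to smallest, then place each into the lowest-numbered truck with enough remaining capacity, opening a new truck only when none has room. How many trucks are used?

4

Sorted descending: 75, 60, 59, 54, 20, 12, 10, 10.
truck 1: place 75 kg, 25 kg left
truck 2: place 60 kg, 40 kg left
truck 3: place 59 kg, 41 kg left
truck 4: place 54 kg, 46 kg left
truck 1: place 20 kg, 5 kg left
truck 2: place 12 kg, 28 kg left
truck 2: place 10 kg, 18 kg left
truck 2: place 10 kg, 8 kg left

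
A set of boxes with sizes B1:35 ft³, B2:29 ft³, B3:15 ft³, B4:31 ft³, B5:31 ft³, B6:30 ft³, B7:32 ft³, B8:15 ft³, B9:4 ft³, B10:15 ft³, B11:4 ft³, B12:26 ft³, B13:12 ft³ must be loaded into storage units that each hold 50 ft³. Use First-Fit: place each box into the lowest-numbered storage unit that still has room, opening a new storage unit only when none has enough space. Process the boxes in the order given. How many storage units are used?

7

storage unit 1: place B1 (35 ft³), 15 ft³ left
storage unit 2: place B2 (29 ft³), 21 ft³ left
storage unit 1: place B3 (15 ft³), 0 ft³ left
storage unit 3: place B4 (31 ft³), 19 ft³ left
storage unit 4: place B5 (31 ft³), 19 ft³ left
storage unit 5: place B6 (30 ft³), 20 ft³ left
storage unit 6: place B7 (32 ft³), 18 ft³ left
storage unit 2: place B8 (15 ft³), 6 ft³ left
storage unit 2: place B9 (4 ft³), 2 ft³ left
storage unit 3: place B10 (15 ft³), 4 ft³ left
storage unit 3: place B11 (4 ft³), 0 ft³ left
storage unit 7: place B12 (26 ft³), 24 ft³ left
storage unit 4: place B13 (12 ft³), 7 ft³ left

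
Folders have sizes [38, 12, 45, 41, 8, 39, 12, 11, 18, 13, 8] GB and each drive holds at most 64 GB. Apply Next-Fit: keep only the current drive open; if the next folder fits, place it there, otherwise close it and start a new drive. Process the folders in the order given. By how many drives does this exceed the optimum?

Next-Fit: [38,12] [45] [41,8] [39,12,11] [18,13,8] → 5 drives.
Total size 245 GB; any packing needs at least ⌈245/64⌉ = 4 drives.
An optimal packing achieves that bound: [45,18] [41,13,8] [39,12,12] [38,11,8] → 4 drives.
Excess: 5 − 4 = 1.

1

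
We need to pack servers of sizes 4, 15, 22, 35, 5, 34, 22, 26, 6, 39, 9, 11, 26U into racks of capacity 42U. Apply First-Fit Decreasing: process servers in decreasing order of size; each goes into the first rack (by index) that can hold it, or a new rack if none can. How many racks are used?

Sorted descending: 39, 35, 34, 26, 26, 22, 22, 15, 11, 9, 6, 5, 4.
rack 1: place 39U, 3U left
rack 2: place 35U, 7U left
rack 3: place 34U, 8U left
rack 4: place 26U, 16U left
rack 5: place 26U, 16U left
rack 6: place 22U, 20U left
rack 7: place 22U, 20U left
rack 4: place 15U, 1U left
rack 5: place 11U, 5U left
rack 6: place 9U, 11U left
rack 2: place 6U, 1U left
rack 3: place 5U, 3U left
rack 5: place 4U, 1U left
Final racks: [39] [35,6] [34,5] [26,15] [26,11,4] [22,9] [22].

7 racks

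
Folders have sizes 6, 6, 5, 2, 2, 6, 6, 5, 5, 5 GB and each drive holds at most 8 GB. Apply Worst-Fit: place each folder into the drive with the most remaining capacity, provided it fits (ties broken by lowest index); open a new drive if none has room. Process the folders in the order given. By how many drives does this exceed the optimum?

0

Worst-Fit: [6,2] [6] [5,2] [6] [6] [5] [5] [5] → 8 drives.
8 folders exceed 4 GB (half the capacity), and no two of those can share a drive, so at least 8 drives are needed.
So 8 is already optimal.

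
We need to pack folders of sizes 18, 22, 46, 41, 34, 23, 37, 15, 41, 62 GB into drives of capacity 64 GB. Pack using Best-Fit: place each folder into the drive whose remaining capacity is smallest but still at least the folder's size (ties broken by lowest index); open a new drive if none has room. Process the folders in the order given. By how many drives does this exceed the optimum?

1

Best-Fit: [18,22] [46,15] [41,23] [34] [37] [41] [62] → 7 drives.
Total size 339 GB; any packing needs at least ⌈339/64⌉ = 6 drives.
An optimal packing achieves that bound: [62] [46,18] [41,23] [41,22] [37,15] [34] → 6 drives.
Excess: 7 − 6 = 1.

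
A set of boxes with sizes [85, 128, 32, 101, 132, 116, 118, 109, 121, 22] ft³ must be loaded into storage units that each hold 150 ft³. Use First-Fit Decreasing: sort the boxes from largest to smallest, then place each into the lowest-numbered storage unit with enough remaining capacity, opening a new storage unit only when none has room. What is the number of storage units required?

8

Sorted descending: 132, 128, 121, 118, 116, 109, 101, 85, 32, 22.
Put 132 ft³ in storage unit 1; 18 ft³ remain.
Put 128 ft³ in storage unit 2; 22 ft³ remain.
Put 121 ft³ in storage unit 3; 29 ft³ remain.
Put 118 ft³ in storage unit 4; 32 ft³ remain.
Put 116 ft³ in storage unit 5; 34 ft³ remain.
Put 109 ft³ in storage unit 6; 41 ft³ remain.
Put 101 ft³ in storage unit 7; 49 ft³ remain.
Put 85 ft³ in storage unit 8; 65 ft³ remain.
Put 32 ft³ in storage unit 4; 0 ft³ remain.
Put 22 ft³ in storage unit 2; 0 ft³ remain.
Final storage units: [132] [128,22] [121] [118,32] [116] [109] [101] [85].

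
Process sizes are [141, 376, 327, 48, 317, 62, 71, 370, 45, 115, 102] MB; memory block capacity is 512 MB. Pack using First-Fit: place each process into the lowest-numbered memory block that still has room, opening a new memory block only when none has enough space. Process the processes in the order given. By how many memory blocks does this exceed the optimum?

1

First-Fit: [141,327] [376,48,62] [317,71,45] [370,115] [102] → 5 memory blocks.
Total size 1974 MB; any packing needs at least ⌈1974/512⌉ = 4 memory blocks.
An optimal packing achieves that bound: [376,115] [370,141] [327,102,71] [317,62,48,45] → 4 memory blocks.
Excess: 5 − 4 = 1.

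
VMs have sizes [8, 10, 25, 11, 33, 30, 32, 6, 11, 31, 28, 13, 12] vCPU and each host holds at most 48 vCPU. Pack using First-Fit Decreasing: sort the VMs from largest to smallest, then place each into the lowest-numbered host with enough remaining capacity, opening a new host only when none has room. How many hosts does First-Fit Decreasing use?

6 hosts

Sorted descending: 33, 32, 31, 30, 28, 25, 13, 12, 11, 11, 10, 8, 6.
33 vCPU → host 1 (remaining 15 vCPU)
32 vCPU → host 2 (remaining 16 vCPU)
31 vCPU → host 3 (remaining 17 vCPU)
30 vCPU → host 4 (remaining 18 vCPU)
28 vCPU → host 5 (remaining 20 vCPU)
25 vCPU → host 6 (remaining 23 vCPU)
13 vCPU → host 1 (remaining 2 vCPU)
12 vCPU → host 2 (remaining 4 vCPU)
11 vCPU → host 3 (remaining 6 vCPU)
11 vCPU → host 4 (remaining 7 vCPU)
10 vCPU → host 5 (remaining 10 vCPU)
8 vCPU → host 5 (remaining 2 vCPU)
6 vCPU → host 3 (remaining 0 vCPU)
Final hosts: [33,13] [32,12] [31,11,6] [30,11] [28,10,8] [25].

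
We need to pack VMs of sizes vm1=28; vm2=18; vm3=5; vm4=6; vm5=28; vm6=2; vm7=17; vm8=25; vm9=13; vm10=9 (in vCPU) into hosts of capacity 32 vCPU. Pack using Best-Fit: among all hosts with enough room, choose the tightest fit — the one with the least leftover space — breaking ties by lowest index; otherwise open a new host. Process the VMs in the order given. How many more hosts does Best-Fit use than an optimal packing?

1

Best-Fit: [28] [18,5,6,2] [28] [17,13] [25] [9] → 6 hosts.
Total size 151 vCPU; any packing needs at least ⌈151/32⌉ = 5 hosts.
An optimal packing achieves that bound: [28,2] [28] [25,6] [18,13] [17,9,5] → 5 hosts.
Excess: 6 − 5 = 1.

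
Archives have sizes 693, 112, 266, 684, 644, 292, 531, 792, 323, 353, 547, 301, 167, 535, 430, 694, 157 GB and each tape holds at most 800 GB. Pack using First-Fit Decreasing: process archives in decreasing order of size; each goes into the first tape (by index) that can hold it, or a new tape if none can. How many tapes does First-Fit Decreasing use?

Sorted descending: 792, 694, 693, 684, 644, 547, 535, 531, 430, 353, 323, 301, 292, 266, 167, 157, 112.
tape 1: place 792 GB, 8 GB left
tape 2: place 694 GB, 106 GB left
tape 3: place 693 GB, 107 GB left
tape 4: place 684 GB, 116 GB left
tape 5: place 644 GB, 156 GB left
tape 6: place 547 GB, 253 GB left
tape 7: place 535 GB, 265 GB left
tape 8: place 531 GB, 269 GB left
tape 9: place 430 GB, 370 GB left
tape 9: place 353 GB, 17 GB left
tape 10: place 323 GB, 477 GB left
tape 10: place 301 GB, 176 GB left
tape 11: place 292 GB, 508 GB left
tape 8: place 266 GB, 3 GB left
tape 6: place 167 GB, 86 GB left
tape 7: place 157 GB, 108 GB left
tape 4: place 112 GB, 4 GB left

11 tapes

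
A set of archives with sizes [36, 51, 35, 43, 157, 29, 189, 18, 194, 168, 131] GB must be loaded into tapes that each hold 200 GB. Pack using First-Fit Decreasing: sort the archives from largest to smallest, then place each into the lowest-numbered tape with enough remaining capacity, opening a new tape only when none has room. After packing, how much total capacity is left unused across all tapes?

149

Sorted descending: 194, 189, 168, 157, 131, 51, 43, 36, 35, 29, 18.
tape 1: place 194 GB, 6 GB left
tape 2: place 189 GB, 11 GB left
tape 3: place 168 GB, 32 GB left
tape 4: place 157 GB, 43 GB left
tape 5: place 131 GB, 69 GB left
tape 5: place 51 GB, 18 GB left
tape 4: place 43 GB, 0 GB left
tape 6: place 36 GB, 164 GB left
tape 6: place 35 GB, 129 GB left
tape 3: place 29 GB, 3 GB left
tape 5: place 18 GB, 0 GB left
6 tapes × 200 GB = 1200 GB; used 1051 GB; unused 149 GB.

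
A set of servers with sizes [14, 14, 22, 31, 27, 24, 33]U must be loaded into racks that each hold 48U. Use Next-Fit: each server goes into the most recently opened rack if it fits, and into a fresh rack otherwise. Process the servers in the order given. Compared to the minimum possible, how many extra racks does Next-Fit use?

2

Next-Fit: [14,14] [22] [31] [27] [24] [33] → 6 racks.
Total size 165U; any packing needs at least ⌈165/48⌉ = 4 racks.
An optimal packing achieves that bound: [33,14] [31,14] [27] [24,22] → 4 racks.
Excess: 6 − 4 = 2.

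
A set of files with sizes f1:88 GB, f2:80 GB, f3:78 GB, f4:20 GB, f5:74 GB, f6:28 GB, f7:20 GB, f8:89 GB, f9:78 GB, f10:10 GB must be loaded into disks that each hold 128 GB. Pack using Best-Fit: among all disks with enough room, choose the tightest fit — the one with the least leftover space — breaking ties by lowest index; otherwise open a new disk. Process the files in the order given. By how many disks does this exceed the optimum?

Best-Fit: [88,20,20] [80,28,10] [78] [74] [89] [78] → 6 disks.
6 files exceed 64 GB (half the capacity), and no two of those can share a disk, so at least 6 disks are needed.
So 6 is already optimal.

0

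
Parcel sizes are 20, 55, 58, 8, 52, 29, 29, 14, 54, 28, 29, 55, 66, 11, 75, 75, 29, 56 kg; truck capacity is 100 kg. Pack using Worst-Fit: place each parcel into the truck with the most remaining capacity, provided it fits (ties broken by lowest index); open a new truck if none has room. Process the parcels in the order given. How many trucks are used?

9

truck 1: place 20 kg, 80 kg left
truck 1: place 55 kg, 25 kg left
truck 2: place 58 kg, 42 kg left
truck 2: place 8 kg, 34 kg left
truck 3: place 52 kg, 48 kg left
truck 3: place 29 kg, 19 kg left
truck 2: place 29 kg, 5 kg left
truck 1: place 14 kg, 11 kg left
truck 4: place 54 kg, 46 kg left
truck 4: place 28 kg, 18 kg left
truck 5: place 29 kg, 71 kg left
truck 5: place 55 kg, 16 kg left
truck 6: place 66 kg, 34 kg left
truck 6: place 11 kg, 23 kg left
truck 7: place 75 kg, 25 kg left
truck 8: place 75 kg, 25 kg left
truck 9: place 29 kg, 71 kg left
truck 9: place 56 kg, 15 kg left
Final trucks: [20,55,14] [58,8,29] [52,29] [54,28] [29,55] [66,11] [75] [75] [29,56].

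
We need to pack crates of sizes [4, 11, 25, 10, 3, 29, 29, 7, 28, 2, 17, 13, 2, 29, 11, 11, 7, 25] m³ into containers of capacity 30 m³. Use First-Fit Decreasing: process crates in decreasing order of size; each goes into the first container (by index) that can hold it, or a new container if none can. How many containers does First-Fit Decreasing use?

9

Sorted descending: 29, 29, 29, 28, 25, 25, 17, 13, 11, 11, 11, 10, 7, 7, 4, 3, 2, 2.
29 m³ → container 1 (remaining 1 m³)
29 m³ → container 2 (remaining 1 m³)
29 m³ → container 3 (remaining 1 m³)
28 m³ → container 4 (remaining 2 m³)
25 m³ → container 5 (remaining 5 m³)
25 m³ → container 6 (remaining 5 m³)
17 m³ → container 7 (remaining 13 m³)
13 m³ → container 7 (remaining 0 m³)
11 m³ → container 8 (remaining 19 m³)
11 m³ → container 8 (remaining 8 m³)
11 m³ → container 9 (remaining 19 m³)
10 m³ → container 9 (remaining 9 m³)
7 m³ → container 8 (remaining 1 m³)
7 m³ → container 9 (remaining 2 m³)
4 m³ → container 5 (remaining 1 m³)
3 m³ → container 6 (remaining 2 m³)
2 m³ → container 4 (remaining 0 m³)
2 m³ → container 6 (remaining 0 m³)
Final containers: [29] [29] [29] [28,2] [25,4] [25,3,2] [17,13] [11,11,7] [11,10,7].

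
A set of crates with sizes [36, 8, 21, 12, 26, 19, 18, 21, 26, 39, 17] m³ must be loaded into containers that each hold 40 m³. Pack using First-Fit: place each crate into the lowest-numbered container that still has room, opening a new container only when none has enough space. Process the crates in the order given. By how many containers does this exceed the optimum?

0

First-Fit: [36] [8,21] [12,26] [19,18] [21,17] [26] [39] → 7 containers.
Total size 243 m³; any packing needs at least ⌈243/40⌉ = 7 containers.
So 7 is already optimal.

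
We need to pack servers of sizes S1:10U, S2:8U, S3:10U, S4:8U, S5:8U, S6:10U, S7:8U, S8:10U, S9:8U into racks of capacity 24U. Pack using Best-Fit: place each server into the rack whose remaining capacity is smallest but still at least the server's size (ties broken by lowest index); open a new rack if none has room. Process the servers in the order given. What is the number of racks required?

rack 1: place S1 (10U), 14U left
rack 1: place S2 (8U), 6U left
rack 2: place S3 (10U), 14U left
rack 2: place S4 (8U), 6U left
rack 3: place S5 (8U), 16U left
rack 3: place S6 (10U), 6U left
rack 4: place S7 (8U), 16U left
rack 4: place S8 (10U), 6U left
rack 5: place S9 (8U), 16U left

5 racks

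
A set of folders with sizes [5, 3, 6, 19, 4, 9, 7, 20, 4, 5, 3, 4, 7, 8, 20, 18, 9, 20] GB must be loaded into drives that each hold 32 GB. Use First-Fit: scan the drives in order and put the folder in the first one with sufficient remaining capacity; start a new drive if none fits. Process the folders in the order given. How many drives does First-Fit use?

5 GB → drive 1 (remaining 27 GB)
3 GB → drive 1 (remaining 24 GB)
6 GB → drive 1 (remaining 18 GB)
19 GB → drive 2 (remaining 13 GB)
4 GB → drive 1 (remaining 14 GB)
9 GB → drive 1 (remaining 5 GB)
7 GB → drive 2 (remaining 6 GB)
20 GB → drive 3 (remaining 12 GB)
4 GB → drive 1 (remaining 1 GB)
5 GB → drive 2 (remaining 1 GB)
3 GB → drive 3 (remaining 9 GB)
4 GB → drive 3 (remaining 5 GB)
7 GB → drive 4 (remaining 25 GB)
8 GB → drive 4 (remaining 17 GB)
20 GB → drive 5 (remaining 12 GB)
18 GB → drive 6 (remaining 14 GB)
9 GB → drive 4 (remaining 8 GB)
20 GB → drive 7 (remaining 12 GB)

7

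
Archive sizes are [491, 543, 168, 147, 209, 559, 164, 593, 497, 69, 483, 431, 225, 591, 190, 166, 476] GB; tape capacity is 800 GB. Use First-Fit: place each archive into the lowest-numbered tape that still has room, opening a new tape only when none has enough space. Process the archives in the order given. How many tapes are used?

9

491 GB → tape 1 (remaining 309 GB)
543 GB → tape 2 (remaining 257 GB)
168 GB → tape 1 (remaining 141 GB)
147 GB → tape 2 (remaining 110 GB)
209 GB → tape 3 (remaining 591 GB)
559 GB → tape 3 (remaining 32 GB)
164 GB → tape 4 (remaining 636 GB)
593 GB → tape 4 (remaining 43 GB)
497 GB → tape 5 (remaining 303 GB)
69 GB → tape 1 (remaining 72 GB)
483 GB → tape 6 (remaining 317 GB)
431 GB → tape 7 (remaining 369 GB)
225 GB → tape 5 (remaining 78 GB)
591 GB → tape 8 (remaining 209 GB)
190 GB → tape 6 (remaining 127 GB)
166 GB → tape 7 (remaining 203 GB)
476 GB → tape 9 (remaining 324 GB)
Final tapes: [491,168,69] [543,147] [209,559] [164,593] [497,225] [483,190] [431,166] [591] [476].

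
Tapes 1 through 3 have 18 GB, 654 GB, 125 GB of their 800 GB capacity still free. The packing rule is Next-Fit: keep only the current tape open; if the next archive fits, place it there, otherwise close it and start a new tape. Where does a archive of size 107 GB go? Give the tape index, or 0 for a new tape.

Next-Fit only looks at tape 3, which has 125 GB free.
107 GB fits there.

3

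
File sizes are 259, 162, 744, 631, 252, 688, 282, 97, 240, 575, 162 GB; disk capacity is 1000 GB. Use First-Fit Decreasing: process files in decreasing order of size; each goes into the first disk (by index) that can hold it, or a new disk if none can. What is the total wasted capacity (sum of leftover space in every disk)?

908

Sorted descending: 744, 688, 631, 575, 282, 259, 252, 240, 162, 162, 97.
Put 744 GB in disk 1; 256 GB remain.
Put 688 GB in disk 2; 312 GB remain.
Put 631 GB in disk 3; 369 GB remain.
Put 575 GB in disk 4; 425 GB remain.
Put 282 GB in disk 2; 30 GB remain.
Put 259 GB in disk 3; 110 GB remain.
Put 252 GB in disk 1; 4 GB remain.
Put 240 GB in disk 4; 185 GB remain.
Put 162 GB in disk 4; 23 GB remain.
Put 162 GB in disk 5; 838 GB remain.
Put 97 GB in disk 3; 13 GB remain.
5 disks × 1000 GB = 5000 GB; used 4092 GB; unused 908 GB.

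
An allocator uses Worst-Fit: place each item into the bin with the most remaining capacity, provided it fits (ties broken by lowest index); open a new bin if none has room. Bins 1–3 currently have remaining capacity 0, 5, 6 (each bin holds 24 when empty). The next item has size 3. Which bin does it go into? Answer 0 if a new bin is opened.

Bins with room: bin 2 (5), bin 3 (6).
Most room is bin 3 with 6 free.

3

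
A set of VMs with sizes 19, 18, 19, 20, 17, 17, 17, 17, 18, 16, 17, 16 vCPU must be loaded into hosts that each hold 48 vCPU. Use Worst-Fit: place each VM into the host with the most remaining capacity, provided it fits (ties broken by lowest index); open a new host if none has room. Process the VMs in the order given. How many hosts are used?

6 hosts

19 vCPU → host 1 (remaining 29 vCPU)
18 vCPU → host 1 (remaining 11 vCPU)
19 vCPU → host 2 (remaining 29 vCPU)
20 vCPU → host 2 (remaining 9 vCPU)
17 vCPU → host 3 (remaining 31 vCPU)
17 vCPU → host 3 (remaining 14 vCPU)
17 vCPU → host 4 (remaining 31 vCPU)
17 vCPU → host 4 (remaining 14 vCPU)
18 vCPU → host 5 (remaining 30 vCPU)
16 vCPU → host 5 (remaining 14 vCPU)
17 vCPU → host 6 (remaining 31 vCPU)
16 vCPU → host 6 (remaining 15 vCPU)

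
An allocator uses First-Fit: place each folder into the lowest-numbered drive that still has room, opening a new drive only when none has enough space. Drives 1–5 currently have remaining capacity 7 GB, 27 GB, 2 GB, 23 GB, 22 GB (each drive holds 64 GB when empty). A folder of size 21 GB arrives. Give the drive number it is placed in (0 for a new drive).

2

Drives with room: drive 2 (27 GB), drive 4 (23 GB), drive 5 (22 GB).
The first with room is drive 2.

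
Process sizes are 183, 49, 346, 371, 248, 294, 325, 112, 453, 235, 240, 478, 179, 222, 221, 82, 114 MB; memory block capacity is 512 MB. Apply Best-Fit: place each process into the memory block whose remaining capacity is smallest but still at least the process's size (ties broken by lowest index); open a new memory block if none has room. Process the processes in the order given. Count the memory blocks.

183 MB → memory block 1 (remaining 329 MB)
49 MB → memory block 1 (remaining 280 MB)
346 MB → memory block 2 (remaining 166 MB)
371 MB → memory block 3 (remaining 141 MB)
248 MB → memory block 1 (remaining 32 MB)
294 MB → memory block 4 (remaining 218 MB)
325 MB → memory block 5 (remaining 187 MB)
112 MB → memory block 3 (remaining 29 MB)
453 MB → memory block 6 (remaining 59 MB)
235 MB → memory block 7 (remaining 277 MB)
240 MB → memory block 7 (remaining 37 MB)
478 MB → memory block 8 (remaining 34 MB)
179 MB → memory block 5 (remaining 8 MB)
222 MB → memory block 9 (remaining 290 MB)
221 MB → memory block 9 (remaining 69 MB)
82 MB → memory block 2 (remaining 84 MB)
114 MB → memory block 4 (remaining 104 MB)

9 memory blocks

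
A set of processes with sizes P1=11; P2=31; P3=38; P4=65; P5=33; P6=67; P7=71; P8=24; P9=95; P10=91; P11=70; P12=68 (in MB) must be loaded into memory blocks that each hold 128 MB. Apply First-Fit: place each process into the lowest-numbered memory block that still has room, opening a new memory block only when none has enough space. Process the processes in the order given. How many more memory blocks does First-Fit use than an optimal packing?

First-Fit: [11,31,38,33] [65,24] [67] [71] [95] [91] [70] [68] → 8 memory blocks.
7 processes exceed 64 MB (half the capacity), and no two of those can share a memory block, so at least 7 memory blocks are needed.
An optimal packing achieves that bound: [95,33] [91,31] [71,38,11] [70,24] [68] [67] [65] → 7 memory blocks.
Excess: 8 − 7 = 1.

1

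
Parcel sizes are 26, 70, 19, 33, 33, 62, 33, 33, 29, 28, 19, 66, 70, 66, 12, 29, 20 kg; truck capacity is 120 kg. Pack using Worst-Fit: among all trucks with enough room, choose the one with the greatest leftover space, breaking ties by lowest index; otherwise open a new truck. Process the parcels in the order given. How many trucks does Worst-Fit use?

7

Put 26 kg in truck 1; 94 kg remain.
Put 70 kg in truck 1; 24 kg remain.
Put 19 kg in truck 1; 5 kg remain.
Put 33 kg in truck 2; 87 kg remain.
Put 33 kg in truck 2; 54 kg remain.
Put 62 kg in truck 3; 58 kg remain.
Put 33 kg in truck 3; 25 kg remain.
Put 33 kg in truck 2; 21 kg remain.
Put 29 kg in truck 4; 91 kg remain.
Put 28 kg in truck 4; 63 kg remain.
Put 19 kg in truck 4; 44 kg remain.
Put 66 kg in truck 5; 54 kg remain.
Put 70 kg in truck 6; 50 kg remain.
Put 66 kg in truck 7; 54 kg remain.
Put 12 kg in truck 5; 42 kg remain.
Put 29 kg in truck 7; 25 kg remain.
Put 20 kg in truck 6; 30 kg remain.
Final trucks: [26,70,19] [33,33,33] [62,33] [29,28,19] [66,12] [70,20] [66,29].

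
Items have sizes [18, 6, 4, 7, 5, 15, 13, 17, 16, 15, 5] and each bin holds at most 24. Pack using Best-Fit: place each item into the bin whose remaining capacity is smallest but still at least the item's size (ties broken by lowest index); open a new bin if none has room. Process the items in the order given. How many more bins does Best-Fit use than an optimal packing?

1

Best-Fit: [18,6] [4,7,5] [15] [13] [17,5] [16] [15] → 7 bins.
Total size 121; any packing needs at least ⌈121/24⌉ = 6 bins.
An optimal packing achieves that bound: [18,6] [17,7] [16,5] [15,5,4] [15] [13] → 6 bins.
Excess: 7 − 6 = 1.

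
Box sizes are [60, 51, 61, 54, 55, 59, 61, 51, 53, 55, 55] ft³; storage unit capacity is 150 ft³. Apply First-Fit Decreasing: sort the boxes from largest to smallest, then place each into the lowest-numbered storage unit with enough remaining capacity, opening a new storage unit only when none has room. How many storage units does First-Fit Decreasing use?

Sorted descending: 61, 61, 60, 59, 55, 55, 55, 54, 53, 51, 51.
Put 61 ft³ in storage unit 1; 89 ft³ remain.
Put 61 ft³ in storage unit 1; 28 ft³ remain.
Put 60 ft³ in storage unit 2; 90 ft³ remain.
Put 59 ft³ in storage unit 2; 31 ft³ remain.
Put 55 ft³ in storage unit 3; 95 ft³ remain.
Put 55 ft³ in storage unit 3; 40 ft³ remain.
Put 55 ft³ in storage unit 4; 95 ft³ remain.
Put 54 ft³ in storage unit 4; 41 ft³ remain.
Put 53 ft³ in storage unit 5; 97 ft³ remain.
Put 51 ft³ in storage unit 5; 46 ft³ remain.
Put 51 ft³ in storage unit 6; 99 ft³ remain.
Final storage units: [61,61] [60,59] [55,55] [55,54] [53,51] [51].

6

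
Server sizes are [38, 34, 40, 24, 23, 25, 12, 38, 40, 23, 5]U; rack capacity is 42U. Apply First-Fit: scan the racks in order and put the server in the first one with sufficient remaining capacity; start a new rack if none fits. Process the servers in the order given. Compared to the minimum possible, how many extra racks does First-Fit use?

0

First-Fit: [38] [34,5] [40] [24,12] [23] [25] [38] [40] [23] → 9 racks.
9 servers exceed 21U (half the capacity), and no two of those can share a rack, so at least 9 racks are needed.
So 9 is already optimal.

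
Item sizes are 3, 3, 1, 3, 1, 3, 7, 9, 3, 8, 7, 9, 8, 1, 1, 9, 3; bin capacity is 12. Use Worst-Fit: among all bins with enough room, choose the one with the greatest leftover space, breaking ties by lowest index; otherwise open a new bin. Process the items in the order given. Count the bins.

3 → bin 1 (remaining 9)
3 → bin 1 (remaining 6)
1 → bin 1 (remaining 5)
3 → bin 1 (remaining 2)
1 → bin 1 (remaining 1)
3 → bin 2 (remaining 9)
7 → bin 2 (remaining 2)
9 → bin 3 (remaining 3)
3 → bin 3 (remaining 0)
8 → bin 4 (remaining 4)
7 → bin 5 (remaining 5)
9 → bin 6 (remaining 3)
8 → bin 7 (remaining 4)
1 → bin 5 (remaining 4)
1 → bin 4 (remaining 3)
9 → bin 8 (remaining 3)
3 → bin 5 (remaining 1)

8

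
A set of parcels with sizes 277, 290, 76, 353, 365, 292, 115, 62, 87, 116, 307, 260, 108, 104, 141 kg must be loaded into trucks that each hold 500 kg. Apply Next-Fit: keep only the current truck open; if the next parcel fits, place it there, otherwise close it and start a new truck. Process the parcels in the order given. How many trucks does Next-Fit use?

277 kg → truck 1 (remaining 223 kg)
290 kg → truck 2 (remaining 210 kg)
76 kg → truck 2 (remaining 134 kg)
353 kg → truck 3 (remaining 147 kg)
365 kg → truck 4 (remaining 135 kg)
292 kg → truck 5 (remaining 208 kg)
115 kg → truck 5 (remaining 93 kg)
62 kg → truck 5 (remaining 31 kg)
87 kg → truck 6 (remaining 413 kg)
116 kg → truck 6 (remaining 297 kg)
307 kg → truck 7 (remaining 193 kg)
260 kg → truck 8 (remaining 240 kg)
108 kg → truck 8 (remaining 132 kg)
104 kg → truck 8 (remaining 28 kg)
141 kg → truck 9 (remaining 359 kg)
Final trucks: [277] [290,76] [353] [365] [292,115,62] [87,116] [307] [260,108,104] [141].

9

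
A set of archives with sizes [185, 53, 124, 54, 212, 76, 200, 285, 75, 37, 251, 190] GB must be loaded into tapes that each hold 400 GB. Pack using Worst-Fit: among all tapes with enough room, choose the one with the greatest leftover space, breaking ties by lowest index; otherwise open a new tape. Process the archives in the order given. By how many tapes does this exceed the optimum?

1

Worst-Fit: [185,53,124] [54,212,76] [200,75,37] [285] [251] [190] → 6 tapes.
Total size 1742 GB; any packing needs at least ⌈1742/400⌉ = 5 tapes.
An optimal packing achieves that bound: [285,76,37] [251,124] [212,185] [200,190] [75,54,53] → 5 tapes.
Excess: 6 − 5 = 1.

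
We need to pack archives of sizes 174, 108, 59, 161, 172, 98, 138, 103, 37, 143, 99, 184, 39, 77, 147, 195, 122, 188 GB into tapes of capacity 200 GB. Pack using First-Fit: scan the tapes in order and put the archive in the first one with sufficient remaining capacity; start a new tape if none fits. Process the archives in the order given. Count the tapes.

13

Put 174 GB in tape 1; 26 GB remain.
Put 108 GB in tape 2; 92 GB remain.
Put 59 GB in tape 2; 33 GB remain.
Put 161 GB in tape 3; 39 GB remain.
Put 172 GB in tape 4; 28 GB remain.
Put 98 GB in tape 5; 102 GB remain.
Put 138 GB in tape 6; 62 GB remain.
Put 103 GB in tape 7; 97 GB remain.
Put 37 GB in tape 3; 2 GB remain.
Put 143 GB in tape 8; 57 GB remain.
Put 99 GB in tape 5; 3 GB remain.
Put 184 GB in tape 9; 16 GB remain.
Put 39 GB in tape 6; 23 GB remain.
Put 77 GB in tape 7; 20 GB remain.
Put 147 GB in tape 10; 53 GB remain.
Put 195 GB in tape 11; 5 GB remain.
Put 122 GB in tape 12; 78 GB remain.
Put 188 GB in tape 13; 12 GB remain.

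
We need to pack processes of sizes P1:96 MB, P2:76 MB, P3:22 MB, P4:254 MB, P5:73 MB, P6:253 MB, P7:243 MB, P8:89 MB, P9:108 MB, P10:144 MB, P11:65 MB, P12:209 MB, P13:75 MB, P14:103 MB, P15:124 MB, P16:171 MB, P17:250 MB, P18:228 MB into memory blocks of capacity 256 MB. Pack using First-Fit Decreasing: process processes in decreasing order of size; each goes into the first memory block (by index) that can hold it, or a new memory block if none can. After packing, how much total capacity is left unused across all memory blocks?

233

Sorted descending: 254, 253, 250, 243, 228, 209, 171, 144, 124, 108, 103, 96, 89, 76, 75, 73, 65, 22.
254 MB → memory block 1 (remaining 2 MB)
253 MB → memory block 2 (remaining 3 MB)
250 MB → memory block 3 (remaining 6 MB)
243 MB → memory block 4 (remaining 13 MB)
228 MB → memory block 5 (remaining 28 MB)
209 MB → memory block 6 (remaining 47 MB)
171 MB → memory block 7 (remaining 85 MB)
144 MB → memory block 8 (remaining 112 MB)
124 MB → memory block 9 (remaining 132 MB)
108 MB → memory block 8 (remaining 4 MB)
103 MB → memory block 9 (remaining 29 MB)
96 MB → memory block 10 (remaining 160 MB)
89 MB → memory block 10 (remaining 71 MB)
76 MB → memory block 7 (remaining 9 MB)
75 MB → memory block 11 (remaining 181 MB)
73 MB → memory block 11 (remaining 108 MB)
65 MB → memory block 10 (remaining 6 MB)
22 MB → memory block 5 (remaining 6 MB)
11 memory blocks × 256 MB = 2816 MB; used 2583 MB; unused 233 MB.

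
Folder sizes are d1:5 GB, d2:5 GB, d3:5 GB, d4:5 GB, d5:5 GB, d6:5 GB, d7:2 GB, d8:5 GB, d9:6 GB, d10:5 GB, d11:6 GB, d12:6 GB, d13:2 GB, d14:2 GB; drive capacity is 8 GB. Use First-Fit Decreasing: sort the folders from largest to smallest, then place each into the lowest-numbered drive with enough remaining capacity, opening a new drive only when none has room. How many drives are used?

Sorted descending: 6, 6, 6, 5, 5, 5, 5, 5, 5, 5, 5, 2, 2, 2.
6 GB → drive 1 (remaining 2 GB)
6 GB → drive 2 (remaining 2 GB)
6 GB → drive 3 (remaining 2 GB)
5 GB → drive 4 (remaining 3 GB)
5 GB → drive 5 (remaining 3 GB)
5 GB → drive 6 (remaining 3 GB)
5 GB → drive 7 (remaining 3 GB)
5 GB → drive 8 (remaining 3 GB)
5 GB → drive 9 (remaining 3 GB)
5 GB → drive 10 (remaining 3 GB)
5 GB → drive 11 (remaining 3 GB)
2 GB → drive 1 (remaining 0 GB)
2 GB → drive 2 (remaining 0 GB)
2 GB → drive 3 (remaining 0 GB)
Final drives: [6,2] [6,2] [6,2] [5] [5] [5] [5] [5] [5] [5] [5].

11 drives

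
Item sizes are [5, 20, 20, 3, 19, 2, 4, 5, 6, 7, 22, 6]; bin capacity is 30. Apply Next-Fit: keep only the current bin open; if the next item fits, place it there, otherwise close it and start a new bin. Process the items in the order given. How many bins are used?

bin 1: place 5, 25 left
bin 1: place 20, 5 left
bin 2: place 20, 10 left
bin 2: place 3, 7 left
bin 3: place 19, 11 left
bin 3: place 2, 9 left
bin 3: place 4, 5 left
bin 3: place 5, 0 left
bin 4: place 6, 24 left
bin 4: place 7, 17 left
bin 5: place 22, 8 left
bin 5: place 6, 2 left
Final bins: [5,20] [20,3] [19,2,4,5] [6,7] [22,6].

5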